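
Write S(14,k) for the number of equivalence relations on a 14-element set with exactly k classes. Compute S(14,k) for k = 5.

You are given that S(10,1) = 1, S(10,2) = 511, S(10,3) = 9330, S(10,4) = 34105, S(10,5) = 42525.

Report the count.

[11] T[11,2]:2*511+1=1023 · T[11,3]:3*9330+511=28501 · T[11,4]:4*34105+9330=145750 · T[11,5]:5*42525+34105=246730
[12] T[12,3]:3*28501+1023=86526 · T[12,4]:4*145750+28501=611501 · T[12,5]:5*246730+145750=1379400
[13] T[13,4]:4*611501+86526=2532530 · T[13,5]:5*1379400+611501=7508501
[14] T[14,5]:5*7508501+2532530=40075035
Read S(14,5) = 40075035.

40075035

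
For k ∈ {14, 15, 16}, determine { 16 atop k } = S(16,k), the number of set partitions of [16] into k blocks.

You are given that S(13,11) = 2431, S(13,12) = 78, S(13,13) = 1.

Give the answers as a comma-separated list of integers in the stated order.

@14  (14,12):78·12+2431→3367, (14,13):1·13+78→91, (14,14):0·14+1→1
@15  (15,13):91·13+3367→4550, (15,14):1·14+91→105, (15,15):0·15+1→1
@16  (16,14):105·14+4550→6020, (16,15):1·15+105→120, (16,16):0·16+1→1
Read S(16,14) = 6020, S(16,15) = 120, S(16,16) = 1.

6020, 120, 1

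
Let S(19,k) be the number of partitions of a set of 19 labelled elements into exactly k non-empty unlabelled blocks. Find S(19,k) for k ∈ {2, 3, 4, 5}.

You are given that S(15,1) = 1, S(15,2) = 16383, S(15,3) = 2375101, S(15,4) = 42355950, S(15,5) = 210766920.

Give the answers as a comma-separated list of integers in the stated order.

262143, 193448101, 11259666950, 147589284710

r16: T_16,1=1×1+0=1; T_16,2=2×16383+1=32767; T_16,3=3×2375101+16383=7141686; T_16,4=4×42355950+2375101=171798901; T_16,5=5×210766920+42355950=1096190550
r17: T_17,1=1×1+0=1; T_17,2=2×32767+1=65535; T_17,3=3×7141686+32767=21457825; T_17,4=4×171798901+7141686=694337290; T_17,5=5×1096190550+171798901=5652751651
r18: T_18,1=1×1+0=1; T_18,2=2×65535+1=131071; T_18,3=3×21457825+65535=64439010; T_18,4=4×694337290+21457825=2798806985; T_18,5=5×5652751651+694337290=28958095545
r19: T_19,2=2×131071+1=262143; T_19,3=3×64439010+131071=193448101; T_19,4=4×2798806985+64439010=11259666950; T_19,5=5×28958095545+2798806985=147589284710
Read S(19,2) = 262143, S(19,3) = 193448101, S(19,4) = 11259666950, S(19,5) = 147589284710.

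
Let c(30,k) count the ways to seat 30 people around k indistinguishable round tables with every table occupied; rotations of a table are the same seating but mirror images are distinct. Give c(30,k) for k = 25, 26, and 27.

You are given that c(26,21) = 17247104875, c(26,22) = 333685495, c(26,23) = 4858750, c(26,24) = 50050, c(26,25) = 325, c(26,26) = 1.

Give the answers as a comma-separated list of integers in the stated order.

[27] T[27,22]:26*333685495+17247104875=25922927745 · T[27,23]:26*4858750+333685495=460012995 · T[27,24]:26*50050+4858750=6160050 · T[27,25]:26*325+50050=58500 · T[27,26]:26*1+325=351 · T[27,27]:26*0+1=1
[28] T[28,23]:27*460012995+25922927745=38343278610 · T[28,24]:27*6160050+460012995=626334345 · T[28,25]:27*58500+6160050=7739550 · T[28,26]:27*351+58500=67977 · T[28,27]:27*1+351=378
[29] T[29,24]:28*626334345+38343278610=55880640270 · T[29,25]:28*7739550+626334345=843041745 · T[29,26]:28*67977+7739550=9642906 · T[29,27]:28*378+67977=78561
[30] T[30,25]:29*843041745+55880640270=80328850875 · T[30,26]:29*9642906+843041745=1122686019 · T[30,27]:29*78561+9642906=11921175
Read c(30,25) = 80328850875, c(30,26) = 1122686019, c(30,27) = 11921175.

80328850875, 1122686019, 11921175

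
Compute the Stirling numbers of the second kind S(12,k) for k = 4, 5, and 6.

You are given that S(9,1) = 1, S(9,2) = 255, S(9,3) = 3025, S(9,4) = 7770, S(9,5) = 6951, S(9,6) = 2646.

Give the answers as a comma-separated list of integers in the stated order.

row 10: T[10][2]=2·255+1=511  T[10][3]=3·3025+255=9330  T[10][4]=4·7770+3025=34105  T[10][5]=5·6951+7770=42525  T[10][6]=6·2646+6951=22827
row 11: T[11][3]=3·9330+511=28501  T[11][4]=4·34105+9330=145750  T[11][5]=5·42525+34105=246730  T[11][6]=6·22827+42525=179487
row 12: T[12][4]=4·145750+28501=611501  T[12][5]=5·246730+145750=1379400  T[12][6]=6·179487+246730=1323652
Read S(12,4) = 611501, S(12,5) = 1379400, S(12,6) = 1323652.

611501, 1379400, 1323652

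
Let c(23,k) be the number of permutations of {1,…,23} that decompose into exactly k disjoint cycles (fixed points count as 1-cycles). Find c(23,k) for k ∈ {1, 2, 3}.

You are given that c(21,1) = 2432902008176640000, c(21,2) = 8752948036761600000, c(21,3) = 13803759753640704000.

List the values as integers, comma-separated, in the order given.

1124000727777607680000, 4148476779335454720000, 6756146673770930688000

[22] T[22,1]:21*2432902008176640000+0=51090942171709440000 · T[22,2]:21*8752948036761600000+2432902008176640000=186244810780170240000 · T[22,3]:21*13803759753640704000+8752948036761600000=298631902863216384000
[23] T[23,1]:22*51090942171709440000+0=1124000727777607680000 · T[23,2]:22*186244810780170240000+51090942171709440000=4148476779335454720000 · T[23,3]:22*298631902863216384000+186244810780170240000=6756146673770930688000
Read c(23,1) = 1124000727777607680000, c(23,2) = 4148476779335454720000, c(23,3) = 6756146673770930688000.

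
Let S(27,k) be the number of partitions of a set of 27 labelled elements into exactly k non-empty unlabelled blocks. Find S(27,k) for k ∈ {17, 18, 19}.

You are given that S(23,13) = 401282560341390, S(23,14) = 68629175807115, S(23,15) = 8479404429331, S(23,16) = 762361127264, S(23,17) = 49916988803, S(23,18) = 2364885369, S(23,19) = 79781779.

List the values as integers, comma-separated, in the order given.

i=24: T(24,14)=401282560341390+14·68629175807115=1362091021641000 | T(24,15)=68629175807115+15·8479404429331=195820242247080 | T(24,16)=8479404429331+16·762361127264=20677182465555 | T(24,17)=762361127264+17·49916988803=1610949936915 | T(24,18)=49916988803+18·2364885369=92484925445 | T(24,19)=2364885369+19·79781779=3880739170
i=25: T(25,15)=1362091021641000+15·195820242247080=4299394655347200 | T(25,16)=195820242247080+16·20677182465555=526655161695960 | T(25,17)=20677182465555+17·1610949936915=48063331393110 | T(25,18)=1610949936915+18·92484925445=3275678594925 | T(25,19)=92484925445+19·3880739170=166218969675
i=26: T(26,16)=4299394655347200+16·526655161695960=12725877242482560 | T(26,17)=526655161695960+17·48063331393110=1343731795378830 | T(26,18)=48063331393110+18·3275678594925=107025546101760 | T(26,19)=3275678594925+19·166218969675=6433839018750
i=27: T(27,17)=12725877242482560+17·1343731795378830=35569317763922670 | T(27,18)=1343731795378830+18·107025546101760=3270191625210510 | T(27,19)=107025546101760+19·6433839018750=229268487458010
Read S(27,17) = 35569317763922670, S(27,18) = 3270191625210510, S(27,19) = 229268487458010.

35569317763922670, 3270191625210510, 229268487458010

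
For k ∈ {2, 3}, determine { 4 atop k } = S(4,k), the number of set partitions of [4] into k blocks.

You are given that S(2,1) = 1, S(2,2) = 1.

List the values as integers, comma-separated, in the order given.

7, 6

i=3: T(3,1)=0+1·1=1 | T(3,2)=1+2·1=3 | T(3,3)=1+3·0=1
i=4: T(4,2)=1+2·3=7 | T(4,3)=3+3·1=6
Read S(4,2) = 7, S(4,3) = 6.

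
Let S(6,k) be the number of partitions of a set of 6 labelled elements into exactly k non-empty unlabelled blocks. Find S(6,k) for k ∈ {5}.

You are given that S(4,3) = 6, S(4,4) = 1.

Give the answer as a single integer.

i=5: T(5,4)=6+4·1=10 | T(5,5)=1+5·0=1
i=6: T(6,5)=10+5·1=15
Read S(6,5) = 15.

15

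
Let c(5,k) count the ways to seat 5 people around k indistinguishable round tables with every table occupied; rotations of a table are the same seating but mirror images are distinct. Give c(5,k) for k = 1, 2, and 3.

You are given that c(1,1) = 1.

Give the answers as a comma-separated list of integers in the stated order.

24, 50, 35

r2: T_2,1=1×1+0=1; T_2,2=1×0+1=1
r3: T_3,1=2×1+0=2; T_3,2=2×1+1=3; T_3,3=2×0+1=1
r4: T_4,1=3×2+0=6; T_4,2=3×3+2=11; T_4,3=3×1+3=6
r5: T_5,1=4×6+0=24; T_5,2=4×11+6=50; T_5,3=4×6+11=35
Read c(5,1) = 24, c(5,2) = 50, c(5,3) = 35.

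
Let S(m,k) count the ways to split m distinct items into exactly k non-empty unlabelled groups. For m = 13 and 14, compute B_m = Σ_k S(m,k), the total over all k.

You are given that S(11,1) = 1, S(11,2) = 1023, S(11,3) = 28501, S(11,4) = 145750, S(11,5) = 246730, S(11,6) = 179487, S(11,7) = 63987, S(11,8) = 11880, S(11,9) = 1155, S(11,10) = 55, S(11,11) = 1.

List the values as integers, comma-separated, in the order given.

@12  (12,1):1·1+0→1, (12,2):1023·2+1→2047, (12,3):28501·3+1023→86526, (12,4):145750·4+28501→611501, (12,5):246730·5+145750→1379400, (12,6):179487·6+246730→1323652, (12,7):63987·7+179487→627396, (12,8):11880·8+63987→159027, (12,9):1155·9+11880→22275, (12,10):55·10+1155→1705, (12,11):1·11+55→66, (12,12):0·12+1→1
@13  (13,1):1·1+0→1, (13,2):2047·2+1→4095, (13,3):86526·3+2047→261625, (13,4):611501·4+86526→2532530, (13,5):1379400·5+611501→7508501, (13,6):1323652·6+1379400→9321312, (13,7):627396·7+1323652→5715424, (13,8):159027·8+627396→1899612, (13,9):22275·9+159027→359502, (13,10):1705·10+22275→39325, (13,11):66·11+1705→2431, (13,12):1·12+66→78, (13,13):0·13+1→1
@14  (14,1):1·1+0→1, (14,2):4095·2+1→8191, (14,3):261625·3+4095→788970, (14,4):2532530·4+261625→10391745, (14,5):7508501·5+2532530→40075035, (14,6):9321312·6+7508501→63436373, (14,7):5715424·7+9321312→49329280, (14,8):1899612·8+5715424→20912320, (14,9):359502·9+1899612→5135130, (14,10):39325·10+359502→752752, (14,11):2431·11+39325→66066, (14,12):78·12+2431→3367, (14,13):1·13+78→91, (14,14):0·14+1→1
B_13 = ΣS(13,k) = 1+4095+261625+2532530+7508501+9321312+5715424+1899612+359502+39325+2431+78+1 = 27644437
B_14 = ΣS(14,k) = 1+8191+788970+10391745+40075035+63436373+49329280+20912320+5135130+752752+66066+3367+91+1 = 190899322

27644437, 190899322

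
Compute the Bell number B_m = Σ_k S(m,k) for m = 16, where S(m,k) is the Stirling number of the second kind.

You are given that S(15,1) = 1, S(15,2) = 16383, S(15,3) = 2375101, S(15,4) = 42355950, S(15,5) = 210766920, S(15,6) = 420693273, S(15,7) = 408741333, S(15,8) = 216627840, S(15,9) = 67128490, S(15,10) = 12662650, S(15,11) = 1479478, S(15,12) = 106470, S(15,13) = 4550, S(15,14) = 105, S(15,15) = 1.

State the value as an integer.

10480142147

@16  (16,1):1·1+0→1, (16,2):16383·2+1→32767, (16,3):2375101·3+16383→7141686, (16,4):42355950·4+2375101→171798901, (16,5):210766920·5+42355950→1096190550, (16,6):420693273·6+210766920→2734926558, (16,7):408741333·7+420693273→3281882604, (16,8):216627840·8+408741333→2141764053, (16,9):67128490·9+216627840→820784250, (16,10):12662650·10+67128490→193754990, (16,11):1479478·11+12662650→28936908, (16,12):106470·12+1479478→2757118, (16,13):4550·13+106470→165620, (16,14):105·14+4550→6020, (16,15):1·15+105→120, (16,16):0·16+1→1
B_16 = ΣS(16,k) = 1+32767+7141686+171798901+1096190550+2734926558+3281882604+2141764053+820784250+193754990+28936908+2757118+165620+6020+120+1 = 10480142147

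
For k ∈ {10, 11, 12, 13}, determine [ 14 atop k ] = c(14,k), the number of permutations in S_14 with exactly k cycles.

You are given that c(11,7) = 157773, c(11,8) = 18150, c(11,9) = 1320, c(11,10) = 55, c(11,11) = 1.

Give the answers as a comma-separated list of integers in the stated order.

i=12: T(12,8)=157773+11·18150=357423 | T(12,9)=18150+11·1320=32670 | T(12,10)=1320+11·55=1925 | T(12,11)=55+11·1=66 | T(12,12)=1+11·0=1
i=13: T(13,9)=357423+12·32670=749463 | T(13,10)=32670+12·1925=55770 | T(13,11)=1925+12·66=2717 | T(13,12)=66+12·1=78 | T(13,13)=1+12·0=1
i=14: T(14,10)=749463+13·55770=1474473 | T(14,11)=55770+13·2717=91091 | T(14,12)=2717+13·78=3731 | T(14,13)=78+13·1=91
Read c(14,10) = 1474473, c(14,11) = 91091, c(14,12) = 3731, c(14,13) = 91.

1474473, 91091, 3731, 91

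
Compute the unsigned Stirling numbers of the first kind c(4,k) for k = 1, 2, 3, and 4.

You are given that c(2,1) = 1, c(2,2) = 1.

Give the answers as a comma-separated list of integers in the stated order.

6, 11, 6, 1

row 3: T[3][1]=2·1+0=2  T[3][2]=2·1+1=3  T[3][3]=2·0+1=1
row 4: T[4][1]=3·2+0=6  T[4][2]=3·3+2=11  T[4][3]=3·1+3=6  T[4][4]=3·0+1=1
Read c(4,1) = 6, c(4,2) = 11, c(4,3) = 6, c(4,4) = 1.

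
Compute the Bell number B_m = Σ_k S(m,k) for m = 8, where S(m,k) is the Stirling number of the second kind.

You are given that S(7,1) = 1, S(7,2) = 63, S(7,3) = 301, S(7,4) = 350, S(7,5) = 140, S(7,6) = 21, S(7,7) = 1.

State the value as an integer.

[8] T[8,1]:1*1+0=1 · T[8,2]:2*63+1=127 · T[8,3]:3*301+63=966 · T[8,4]:4*350+301=1701 · T[8,5]:5*140+350=1050 · T[8,6]:6*21+140=266 · T[8,7]:7*1+21=28 · T[8,8]:8*0+1=1
B_8 = ΣS(8,k) = 1+127+966+1701+1050+266+28+1 = 4140

4140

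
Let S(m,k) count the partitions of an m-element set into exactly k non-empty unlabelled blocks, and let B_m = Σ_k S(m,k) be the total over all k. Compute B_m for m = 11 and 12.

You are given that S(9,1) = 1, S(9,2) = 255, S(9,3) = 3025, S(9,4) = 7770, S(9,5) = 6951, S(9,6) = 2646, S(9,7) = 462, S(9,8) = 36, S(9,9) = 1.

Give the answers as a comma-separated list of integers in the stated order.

@10  (10,1):1·1+0→1, (10,2):255·2+1→511, (10,3):3025·3+255→9330, (10,4):7770·4+3025→34105, (10,5):6951·5+7770→42525, (10,6):2646·6+6951→22827, (10,7):462·7+2646→5880, (10,8):36·8+462→750, (10,9):1·9+36→45, (10,10):0·10+1→1
@11  (11,1):1·1+0→1, (11,2):511·2+1→1023, (11,3):9330·3+511→28501, (11,4):34105·4+9330→145750, (11,5):42525·5+34105→246730, (11,6):22827·6+42525→179487, (11,7):5880·7+22827→63987, (11,8):750·8+5880→11880, (11,9):45·9+750→1155, (11,10):1·10+45→55, (11,11):0·11+1→1
@12  (12,1):1·1+0→1, (12,2):1023·2+1→2047, (12,3):28501·3+1023→86526, (12,4):145750·4+28501→611501, (12,5):246730·5+145750→1379400, (12,6):179487·6+246730→1323652, (12,7):63987·7+179487→627396, (12,8):11880·8+63987→159027, (12,9):1155·9+11880→22275, (12,10):55·10+1155→1705, (12,11):1·11+55→66, (12,12):0·12+1→1
B_11 = ΣS(11,k) = 1+1023+28501+145750+246730+179487+63987+11880+1155+55+1 = 678570
B_12 = ΣS(12,k) = 1+2047+86526+611501+1379400+1323652+627396+159027+22275+1705+66+1 = 4213597

678570, 4213597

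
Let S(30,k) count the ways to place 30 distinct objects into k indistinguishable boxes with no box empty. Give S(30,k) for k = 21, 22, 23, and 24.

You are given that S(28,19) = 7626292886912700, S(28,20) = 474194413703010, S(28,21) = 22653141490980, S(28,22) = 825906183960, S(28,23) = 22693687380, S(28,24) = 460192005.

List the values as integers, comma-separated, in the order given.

@29  (29,20):474194413703010·20+7626292886912700→17110181160972900, (29,21):22653141490980·21+474194413703010→949910385013590, (29,22):825906183960·22+22653141490980→40823077538100, (29,23):22693687380·23+825906183960→1347860993700, (29,24):460192005·24+22693687380→33738295500
@30  (30,21):949910385013590·21+17110181160972900→37058299246258290, (30,22):40823077538100·22+949910385013590→1848018090851790, (30,23):1347860993700·23+40823077538100→71823880393200, (30,24):33738295500·24+1347860993700→2157580085700
Read S(30,21) = 37058299246258290, S(30,22) = 1848018090851790, S(30,23) = 71823880393200, S(30,24) = 2157580085700.

37058299246258290, 1848018090851790, 71823880393200, 2157580085700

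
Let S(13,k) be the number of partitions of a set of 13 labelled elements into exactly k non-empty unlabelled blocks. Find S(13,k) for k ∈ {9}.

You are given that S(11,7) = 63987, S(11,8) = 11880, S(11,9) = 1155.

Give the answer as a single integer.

359502

r12: T_12,8=8×11880+63987=159027; T_12,9=9×1155+11880=22275
r13: T_13,9=9×22275+159027=359502
Read S(13,9) = 359502.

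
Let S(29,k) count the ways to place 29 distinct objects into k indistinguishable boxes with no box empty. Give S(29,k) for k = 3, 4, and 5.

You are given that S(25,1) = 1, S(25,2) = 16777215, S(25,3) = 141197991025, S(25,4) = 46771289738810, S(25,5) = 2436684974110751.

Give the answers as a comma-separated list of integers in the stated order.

@26  (26,1):1·1+0→1, (26,2):16777215·2+1→33554431, (26,3):141197991025·3+16777215→423610750290, (26,4):46771289738810·4+141197991025→187226356946265, (26,5):2436684974110751·5+46771289738810→12230196160292565
@27  (27,1):1·1+0→1, (27,2):33554431·2+1→67108863, (27,3):423610750290·3+33554431→1270865805301, (27,4):187226356946265·4+423610750290→749329038535350, (27,5):12230196160292565·5+187226356946265→61338207158409090
@28  (28,2):67108863·2+1→134217727, (28,3):1270865805301·3+67108863→3812664524766, (28,4):749329038535350·4+1270865805301→2998587019946701, (28,5):61338207158409090·5+749329038535350→307440364830580800
@29  (29,3):3812664524766·3+134217727→11438127792025, (29,4):2998587019946701·4+3812664524766→11998160744311570, (29,5):307440364830580800·5+2998587019946701→1540200411172850701
Read S(29,3) = 11438127792025, S(29,4) = 11998160744311570, S(29,5) = 1540200411172850701.

11438127792025, 11998160744311570, 1540200411172850701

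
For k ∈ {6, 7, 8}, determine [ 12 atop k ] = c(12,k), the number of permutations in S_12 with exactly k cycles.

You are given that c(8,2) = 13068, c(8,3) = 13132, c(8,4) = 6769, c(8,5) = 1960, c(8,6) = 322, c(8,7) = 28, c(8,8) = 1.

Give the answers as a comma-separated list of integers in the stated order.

13339535, 2637558, 357423

i=9: T(9,3)=13068+8·13132=118124 | T(9,4)=13132+8·6769=67284 | T(9,5)=6769+8·1960=22449 | T(9,6)=1960+8·322=4536 | T(9,7)=322+8·28=546 | T(9,8)=28+8·1=36
i=10: T(10,4)=118124+9·67284=723680 | T(10,5)=67284+9·22449=269325 | T(10,6)=22449+9·4536=63273 | T(10,7)=4536+9·546=9450 | T(10,8)=546+9·36=870
i=11: T(11,5)=723680+10·269325=3416930 | T(11,6)=269325+10·63273=902055 | T(11,7)=63273+10·9450=157773 | T(11,8)=9450+10·870=18150
i=12: T(12,6)=3416930+11·902055=13339535 | T(12,7)=902055+11·157773=2637558 | T(12,8)=157773+11·18150=357423
Read c(12,6) = 13339535, c(12,7) = 2637558, c(12,8) = 357423.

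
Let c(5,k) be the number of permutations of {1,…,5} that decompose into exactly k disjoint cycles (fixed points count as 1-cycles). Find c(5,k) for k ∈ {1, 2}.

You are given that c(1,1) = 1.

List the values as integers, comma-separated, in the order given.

row 2: T[2][1]=1·1+0=1  T[2][2]=1·0+1=1
row 3: T[3][1]=2·1+0=2  T[3][2]=2·1+1=3
row 4: T[4][1]=3·2+0=6  T[4][2]=3·3+2=11
row 5: T[5][1]=4·6+0=24  T[5][2]=4·11+6=50
Read c(5,1) = 24, c(5,2) = 50.

24, 50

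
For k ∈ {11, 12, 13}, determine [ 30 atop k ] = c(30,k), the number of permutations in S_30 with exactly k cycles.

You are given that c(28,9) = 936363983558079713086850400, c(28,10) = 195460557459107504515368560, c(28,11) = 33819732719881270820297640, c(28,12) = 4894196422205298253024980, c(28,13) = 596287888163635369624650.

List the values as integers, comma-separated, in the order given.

39539238727270799376544542000, 6097272817323042122728617800, 796974693974455191377937300

row 29: T[29][10]=28·195460557459107504515368560+936363983558079713086850400=6409259592413089839517170080  T[29][11]=28·33819732719881270820297640+195460557459107504515368560=1142413073615783087483702480  T[29][12]=28·4894196422205298253024980+33819732719881270820297640=170857232541629621904997080  T[29][13]=28·596287888163635369624650+4894196422205298253024980=21590257290787088602515180
row 30: T[30][11]=29·1142413073615783087483702480+6409259592413089839517170080=39539238727270799376544542000  T[30][12]=29·170857232541629621904997080+1142413073615783087483702480=6097272817323042122728617800  T[30][13]=29·21590257290787088602515180+170857232541629621904997080=796974693974455191377937300
Read c(30,11) = 39539238727270799376544542000, c(30,12) = 6097272817323042122728617800, c(30,13) = 796974693974455191377937300.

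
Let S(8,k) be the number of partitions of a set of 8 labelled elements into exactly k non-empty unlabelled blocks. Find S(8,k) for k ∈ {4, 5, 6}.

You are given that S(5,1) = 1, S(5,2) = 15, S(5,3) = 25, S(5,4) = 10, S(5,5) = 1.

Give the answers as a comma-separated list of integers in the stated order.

[6] T[6,2]:2*15+1=31 · T[6,3]:3*25+15=90 · T[6,4]:4*10+25=65 · T[6,5]:5*1+10=15 · T[6,6]:6*0+1=1
[7] T[7,3]:3*90+31=301 · T[7,4]:4*65+90=350 · T[7,5]:5*15+65=140 · T[7,6]:6*1+15=21
[8] T[8,4]:4*350+301=1701 · T[8,5]:5*140+350=1050 · T[8,6]:6*21+140=266
Read S(8,4) = 1701, S(8,5) = 1050, S(8,6) = 266.

1701, 1050, 266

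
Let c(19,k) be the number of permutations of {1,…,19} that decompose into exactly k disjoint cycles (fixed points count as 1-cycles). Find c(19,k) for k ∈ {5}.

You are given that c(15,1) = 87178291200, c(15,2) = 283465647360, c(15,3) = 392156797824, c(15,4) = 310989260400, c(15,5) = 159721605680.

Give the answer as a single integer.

17950712280921504

i=16: T(16,2)=87178291200+15·283465647360=4339163001600 | T(16,3)=283465647360+15·392156797824=6165817614720 | T(16,4)=392156797824+15·310989260400=5056995703824 | T(16,5)=310989260400+15·159721605680=2706813345600
i=17: T(17,3)=4339163001600+16·6165817614720=102992244837120 | T(17,4)=6165817614720+16·5056995703824=87077748875904 | T(17,5)=5056995703824+16·2706813345600=48366009233424
i=18: T(18,4)=102992244837120+17·87077748875904=1583313975727488 | T(18,5)=87077748875904+17·48366009233424=909299905844112
i=19: T(19,5)=1583313975727488+18·909299905844112=17950712280921504
Read c(19,5) = 17950712280921504.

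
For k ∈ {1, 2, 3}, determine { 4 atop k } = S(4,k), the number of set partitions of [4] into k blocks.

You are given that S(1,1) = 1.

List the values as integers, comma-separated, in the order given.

1, 7, 6

r2: T_2,1=1×1+0=1; T_2,2=2×0+1=1
r3: T_3,1=1×1+0=1; T_3,2=2×1+1=3; T_3,3=3×0+1=1
r4: T_4,1=1×1+0=1; T_4,2=2×3+1=7; T_4,3=3×1+3=6
Read S(4,1) = 1, S(4,2) = 7, S(4,3) = 6.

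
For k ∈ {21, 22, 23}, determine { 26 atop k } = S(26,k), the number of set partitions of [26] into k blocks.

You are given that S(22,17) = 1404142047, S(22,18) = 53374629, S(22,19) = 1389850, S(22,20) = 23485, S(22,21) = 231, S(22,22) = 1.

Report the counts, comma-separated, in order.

i=23: T(23,18)=1404142047+18·53374629=2364885369 | T(23,19)=53374629+19·1389850=79781779 | T(23,20)=1389850+20·23485=1859550 | T(23,21)=23485+21·231=28336 | T(23,22)=231+22·1=253 | T(23,23)=1+23·0=1
i=24: T(24,19)=2364885369+19·79781779=3880739170 | T(24,20)=79781779+20·1859550=116972779 | T(24,21)=1859550+21·28336=2454606 | T(24,22)=28336+22·253=33902 | T(24,23)=253+23·1=276
i=25: T(25,20)=3880739170+20·116972779=6220194750 | T(25,21)=116972779+21·2454606=168519505 | T(25,22)=2454606+22·33902=3200450 | T(25,23)=33902+23·276=40250
i=26: T(26,21)=6220194750+21·168519505=9759104355 | T(26,22)=168519505+22·3200450=238929405 | T(26,23)=3200450+23·40250=4126200
Read S(26,21) = 9759104355, S(26,22) = 238929405, S(26,23) = 4126200.

9759104355, 238929405, 4126200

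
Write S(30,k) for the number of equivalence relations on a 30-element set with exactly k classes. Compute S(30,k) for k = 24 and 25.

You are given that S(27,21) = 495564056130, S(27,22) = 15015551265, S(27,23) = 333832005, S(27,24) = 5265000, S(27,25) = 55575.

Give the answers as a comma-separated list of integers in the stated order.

@28  (28,22):15015551265·22+495564056130→825906183960, (28,23):333832005·23+15015551265→22693687380, (28,24):5265000·24+333832005→460192005, (28,25):55575·25+5265000→6654375
@29  (29,23):22693687380·23+825906183960→1347860993700, (29,24):460192005·24+22693687380→33738295500, (29,25):6654375·25+460192005→626551380
@30  (30,24):33738295500·24+1347860993700→2157580085700, (30,25):626551380·25+33738295500→49402080000
Read S(30,24) = 2157580085700, S(30,25) = 49402080000.

2157580085700, 49402080000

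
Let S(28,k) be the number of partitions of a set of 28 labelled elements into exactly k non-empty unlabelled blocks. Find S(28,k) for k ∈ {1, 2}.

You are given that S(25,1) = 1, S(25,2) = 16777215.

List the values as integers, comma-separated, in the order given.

1, 134217727

r26: T_26,1=1×1+0=1; T_26,2=2×16777215+1=33554431
r27: T_27,1=1×1+0=1; T_27,2=2×33554431+1=67108863
r28: T_28,1=1×1+0=1; T_28,2=2×67108863+1=134217727
Read S(28,1) = 1, S(28,2) = 134217727.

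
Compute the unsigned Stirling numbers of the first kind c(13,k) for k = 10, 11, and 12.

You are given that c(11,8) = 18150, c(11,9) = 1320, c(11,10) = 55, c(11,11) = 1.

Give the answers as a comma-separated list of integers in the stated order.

55770, 2717, 78

@12  (12,9):1320·11+18150→32670, (12,10):55·11+1320→1925, (12,11):1·11+55→66, (12,12):0·11+1→1
@13  (13,10):1925·12+32670→55770, (13,11):66·12+1925→2717, (13,12):1·12+66→78
Read c(13,10) = 55770, c(13,11) = 2717, c(13,12) = 78.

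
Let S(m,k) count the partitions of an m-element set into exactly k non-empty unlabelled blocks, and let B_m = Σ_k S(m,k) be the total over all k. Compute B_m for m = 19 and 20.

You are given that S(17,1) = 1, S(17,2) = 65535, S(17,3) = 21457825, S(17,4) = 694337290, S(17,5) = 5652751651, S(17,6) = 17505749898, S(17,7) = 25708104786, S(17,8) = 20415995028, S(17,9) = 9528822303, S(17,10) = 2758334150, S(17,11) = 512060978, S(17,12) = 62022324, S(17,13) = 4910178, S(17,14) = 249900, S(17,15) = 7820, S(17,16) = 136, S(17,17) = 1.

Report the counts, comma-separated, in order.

5832742205057, 51724158235372

i=18: T(18,1)=0+1·1=1 | T(18,2)=1+2·65535=131071 | T(18,3)=65535+3·21457825=64439010 | T(18,4)=21457825+4·694337290=2798806985 | T(18,5)=694337290+5·5652751651=28958095545 | T(18,6)=5652751651+6·17505749898=110687251039 | T(18,7)=17505749898+7·25708104786=197462483400 | T(18,8)=25708104786+8·20415995028=189036065010 | T(18,9)=20415995028+9·9528822303=106175395755 | T(18,10)=9528822303+10·2758334150=37112163803 | T(18,11)=2758334150+11·512060978=8391004908 | T(18,12)=512060978+12·62022324=1256328866 | T(18,13)=62022324+13·4910178=125854638 | T(18,14)=4910178+14·249900=8408778 | T(18,15)=249900+15·7820=367200 | T(18,16)=7820+16·136=9996 | T(18,17)=136+17·1=153 | T(18,18)=1+18·0=1
i=19: T(19,1)=0+1·1=1 | T(19,2)=1+2·131071=262143 | T(19,3)=131071+3·64439010=193448101 | T(19,4)=64439010+4·2798806985=11259666950 | T(19,5)=2798806985+5·28958095545=147589284710 | T(19,6)=28958095545+6·110687251039=693081601779 | T(19,7)=110687251039+7·197462483400=1492924634839 | T(19,8)=197462483400+8·189036065010=1709751003480 | T(19,9)=189036065010+9·106175395755=1144614626805 | T(19,10)=106175395755+10·37112163803=477297033785 | T(19,11)=37112163803+11·8391004908=129413217791 | T(19,12)=8391004908+12·1256328866=23466951300 | T(19,13)=1256328866+13·125854638=2892439160 | T(19,14)=125854638+14·8408778=243577530 | T(19,15)=8408778+15·367200=13916778 | T(19,16)=367200+16·9996=527136 | T(19,17)=9996+17·153=12597 | T(19,18)=153+18·1=171 | T(19,19)=1+19·0=1
i=20: T(20,1)=0+1·1=1 | T(20,2)=1+2·262143=524287 | T(20,3)=262143+3·193448101=580606446 | T(20,4)=193448101+4·11259666950=45232115901 | T(20,5)=11259666950+5·147589284710=749206090500 | T(20,6)=147589284710+6·693081601779=4306078895384 | T(20,7)=693081601779+7·1492924634839=11143554045652 | T(20,8)=1492924634839+8·1709751003480=15170932662679 | T(20,9)=1709751003480+9·1144614626805=12011282644725 | T(20,10)=1144614626805+10·477297033785=5917584964655 | T(20,11)=477297033785+11·129413217791=1900842429486 | T(20,12)=129413217791+12·23466951300=411016633391 | T(20,13)=23466951300+13·2892439160=61068660380 | T(20,14)=2892439160+14·243577530=6302524580 | T(20,15)=243577530+15·13916778=452329200 | T(20,16)=13916778+16·527136=22350954 | T(20,17)=527136+17·12597=741285 | T(20,18)=12597+18·171=15675 | T(20,19)=171+19·1=190 | T(20,20)=1+20·0=1
B_19 = ΣS(19,k) = 1+262143+193448101+11259666950+147589284710+693081601779+1492924634839+1709751003480+1144614626805+477297033785+129413217791+23466951300+2892439160+243577530+13916778+527136+12597+171+1 = 5832742205057
B_20 = ΣS(20,k) = 1+524287+580606446+45232115901+749206090500+4306078895384+11143554045652+15170932662679+12011282644725+5917584964655+1900842429486+411016633391+61068660380+6302524580+452329200+22350954+741285+15675+190+1 = 51724158235372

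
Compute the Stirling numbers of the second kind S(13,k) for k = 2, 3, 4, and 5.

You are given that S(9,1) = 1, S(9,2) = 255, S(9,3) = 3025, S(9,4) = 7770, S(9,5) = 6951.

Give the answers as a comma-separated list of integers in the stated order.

4095, 261625, 2532530, 7508501

[10] T[10,1]:1*1+0=1 · T[10,2]:2*255+1=511 · T[10,3]:3*3025+255=9330 · T[10,4]:4*7770+3025=34105 · T[10,5]:5*6951+7770=42525
[11] T[11,1]:1*1+0=1 · T[11,2]:2*511+1=1023 · T[11,3]:3*9330+511=28501 · T[11,4]:4*34105+9330=145750 · T[11,5]:5*42525+34105=246730
[12] T[12,1]:1*1+0=1 · T[12,2]:2*1023+1=2047 · T[12,3]:3*28501+1023=86526 · T[12,4]:4*145750+28501=611501 · T[12,5]:5*246730+145750=1379400
[13] T[13,2]:2*2047+1=4095 · T[13,3]:3*86526+2047=261625 · T[13,4]:4*611501+86526=2532530 · T[13,5]:5*1379400+611501=7508501
Read S(13,2) = 4095, S(13,3) = 261625, S(13,4) = 2532530, S(13,5) = 7508501.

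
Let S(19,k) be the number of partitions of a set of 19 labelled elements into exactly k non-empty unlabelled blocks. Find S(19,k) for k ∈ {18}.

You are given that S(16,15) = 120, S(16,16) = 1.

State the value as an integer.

[17] T[17,16]:16*1+120=136 · T[17,17]:17*0+1=1
[18] T[18,17]:17*1+136=153 · T[18,18]:18*0+1=1
[19] T[19,18]:18*1+153=171
Read S(19,18) = 171.

171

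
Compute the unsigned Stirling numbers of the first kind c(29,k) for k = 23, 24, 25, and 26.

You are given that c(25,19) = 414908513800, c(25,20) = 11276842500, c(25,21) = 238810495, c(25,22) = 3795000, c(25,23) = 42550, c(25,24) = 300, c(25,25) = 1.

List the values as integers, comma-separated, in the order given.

[26] T[26,20]:25*11276842500+414908513800=696829576300 · T[26,21]:25*238810495+11276842500=17247104875 · T[26,22]:25*3795000+238810495=333685495 · T[26,23]:25*42550+3795000=4858750 · T[26,24]:25*300+42550=50050 · T[26,25]:25*1+300=325 · T[26,26]:25*0+1=1
[27] T[27,21]:26*17247104875+696829576300=1145254303050 · T[27,22]:26*333685495+17247104875=25922927745 · T[27,23]:26*4858750+333685495=460012995 · T[27,24]:26*50050+4858750=6160050 · T[27,25]:26*325+50050=58500 · T[27,26]:26*1+325=351
[28] T[28,22]:27*25922927745+1145254303050=1845173352165 · T[28,23]:27*460012995+25922927745=38343278610 · T[28,24]:27*6160050+460012995=626334345 · T[28,25]:27*58500+6160050=7739550 · T[28,26]:27*351+58500=67977
[29] T[29,23]:28*38343278610+1845173352165=2918785153245 · T[29,24]:28*626334345+38343278610=55880640270 · T[29,25]:28*7739550+626334345=843041745 · T[29,26]:28*67977+7739550=9642906
Read c(29,23) = 2918785153245, c(29,24) = 55880640270, c(29,25) = 843041745, c(29,26) = 9642906.

2918785153245, 55880640270, 843041745, 9642906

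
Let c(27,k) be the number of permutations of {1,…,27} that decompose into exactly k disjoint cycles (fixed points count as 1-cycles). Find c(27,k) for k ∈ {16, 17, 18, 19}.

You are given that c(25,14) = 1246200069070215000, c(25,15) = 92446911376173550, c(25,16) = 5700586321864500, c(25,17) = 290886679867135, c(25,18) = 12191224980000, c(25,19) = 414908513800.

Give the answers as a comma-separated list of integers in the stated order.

9666373658466991050, 572253155704900800, 28460103232088385, 1182329687817135

@26  (26,15):92446911376173550·25+1246200069070215000→3557372853474553750, (26,16):5700586321864500·25+92446911376173550→234961569422786050, (26,17):290886679867135·25+5700586321864500→12972753318542875, (26,18):12191224980000·25+290886679867135→595667304367135, (26,19):414908513800·25+12191224980000→22563937825000
@27  (27,16):234961569422786050·26+3557372853474553750→9666373658466991050, (27,17):12972753318542875·26+234961569422786050→572253155704900800, (27,18):595667304367135·26+12972753318542875→28460103232088385, (27,19):22563937825000·26+595667304367135→1182329687817135
Read c(27,16) = 9666373658466991050, c(27,17) = 572253155704900800, c(27,18) = 28460103232088385, c(27,19) = 1182329687817135.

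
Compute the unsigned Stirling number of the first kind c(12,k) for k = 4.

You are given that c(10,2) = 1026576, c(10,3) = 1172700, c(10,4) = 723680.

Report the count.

r11: T_11,3=10×1172700+1026576=12753576; T_11,4=10×723680+1172700=8409500
r12: T_12,4=11×8409500+12753576=105258076
Read c(12,4) = 105258076.

105258076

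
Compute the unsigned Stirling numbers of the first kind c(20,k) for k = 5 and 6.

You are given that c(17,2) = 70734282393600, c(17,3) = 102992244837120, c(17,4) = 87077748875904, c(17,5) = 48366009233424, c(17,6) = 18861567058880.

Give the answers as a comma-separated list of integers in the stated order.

i=18: T(18,3)=70734282393600+17·102992244837120=1821602444624640 | T(18,4)=102992244837120+17·87077748875904=1583313975727488 | T(18,5)=87077748875904+17·48366009233424=909299905844112 | T(18,6)=48366009233424+17·18861567058880=369012649234384
i=19: T(19,4)=1821602444624640+18·1583313975727488=30321254007719424 | T(19,5)=1583313975727488+18·909299905844112=17950712280921504 | T(19,6)=909299905844112+18·369012649234384=7551527592063024
i=20: T(20,5)=30321254007719424+19·17950712280921504=371384787345228000 | T(20,6)=17950712280921504+19·7551527592063024=161429736530118960
Read c(20,5) = 371384787345228000, c(20,6) = 161429736530118960.

371384787345228000, 161429736530118960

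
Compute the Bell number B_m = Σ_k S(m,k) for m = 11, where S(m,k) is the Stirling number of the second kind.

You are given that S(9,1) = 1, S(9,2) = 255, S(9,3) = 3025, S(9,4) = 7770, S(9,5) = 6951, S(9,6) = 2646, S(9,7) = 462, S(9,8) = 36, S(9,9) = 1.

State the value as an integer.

678570

r10: T_10,1=1×1+0=1; T_10,2=2×255+1=511; T_10,3=3×3025+255=9330; T_10,4=4×7770+3025=34105; T_10,5=5×6951+7770=42525; T_10,6=6×2646+6951=22827; T_10,7=7×462+2646=5880; T_10,8=8×36+462=750; T_10,9=9×1+36=45; T_10,10=10×0+1=1
r11: T_11,1=1×1+0=1; T_11,2=2×511+1=1023; T_11,3=3×9330+511=28501; T_11,4=4×34105+9330=145750; T_11,5=5×42525+34105=246730; T_11,6=6×22827+42525=179487; T_11,7=7×5880+22827=63987; T_11,8=8×750+5880=11880; T_11,9=9×45+750=1155; T_11,10=10×1+45=55; T_11,11=11×0+1=1
B_11 = ΣS(11,k) = 1+1023+28501+145750+246730+179487+63987+11880+1155+55+1 = 678570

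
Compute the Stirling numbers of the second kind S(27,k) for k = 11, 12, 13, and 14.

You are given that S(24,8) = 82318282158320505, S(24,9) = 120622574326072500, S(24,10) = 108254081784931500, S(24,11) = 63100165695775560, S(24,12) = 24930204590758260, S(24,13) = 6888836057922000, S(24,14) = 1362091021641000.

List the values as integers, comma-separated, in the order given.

i=25: T(25,9)=82318282158320505+9·120622574326072500=1167921451092973005 | T(25,10)=120622574326072500+10·108254081784931500=1203163392175387500 | T(25,11)=108254081784931500+11·63100165695775560=802355904438462660 | T(25,12)=63100165695775560+12·24930204590758260=362262620784874680 | T(25,13)=24930204590758260+13·6888836057922000=114485073343744260 | T(25,14)=6888836057922000+14·1362091021641000=25958110360896000
i=26: T(26,10)=1167921451092973005+10·1203163392175387500=13199555372846848005 | T(26,11)=1203163392175387500+11·802355904438462660=10029078340998476760 | T(26,12)=802355904438462660+12·362262620784874680=5149507353856958820 | T(26,13)=362262620784874680+13·114485073343744260=1850568574253550060 | T(26,14)=114485073343744260+14·25958110360896000=477898618396288260
i=27: T(27,11)=13199555372846848005+11·10029078340998476760=123519417123830092365 | T(27,12)=10029078340998476760+12·5149507353856958820=71823166587281982600 | T(27,13)=5149507353856958820+13·1850568574253550060=29206898819153109600 | T(27,14)=1850568574253550060+14·477898618396288260=8541149231801585700
Read S(27,11) = 123519417123830092365, S(27,12) = 71823166587281982600, S(27,13) = 29206898819153109600, S(27,14) = 8541149231801585700.

123519417123830092365, 71823166587281982600, 29206898819153109600, 8541149231801585700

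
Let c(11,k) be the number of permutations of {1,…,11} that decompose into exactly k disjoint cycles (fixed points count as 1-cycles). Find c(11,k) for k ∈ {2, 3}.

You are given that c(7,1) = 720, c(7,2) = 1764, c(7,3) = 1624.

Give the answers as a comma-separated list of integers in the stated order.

r8: T_8,1=7×720+0=5040; T_8,2=7×1764+720=13068; T_8,3=7×1624+1764=13132
r9: T_9,1=8×5040+0=40320; T_9,2=8×13068+5040=109584; T_9,3=8×13132+13068=118124
r10: T_10,1=9×40320+0=362880; T_10,2=9×109584+40320=1026576; T_10,3=9×118124+109584=1172700
r11: T_11,2=10×1026576+362880=10628640; T_11,3=10×1172700+1026576=12753576
Read c(11,2) = 10628640, c(11,3) = 12753576.

10628640, 12753576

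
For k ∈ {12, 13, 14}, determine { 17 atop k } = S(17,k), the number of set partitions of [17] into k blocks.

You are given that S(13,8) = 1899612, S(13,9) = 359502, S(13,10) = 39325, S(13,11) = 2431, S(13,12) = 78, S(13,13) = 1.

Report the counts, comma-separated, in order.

62022324, 4910178, 249900

[14] T[14,9]:9*359502+1899612=5135130 · T[14,10]:10*39325+359502=752752 · T[14,11]:11*2431+39325=66066 · T[14,12]:12*78+2431=3367 · T[14,13]:13*1+78=91 · T[14,14]:14*0+1=1
[15] T[15,10]:10*752752+5135130=12662650 · T[15,11]:11*66066+752752=1479478 · T[15,12]:12*3367+66066=106470 · T[15,13]:13*91+3367=4550 · T[15,14]:14*1+91=105
[16] T[16,11]:11*1479478+12662650=28936908 · T[16,12]:12*106470+1479478=2757118 · T[16,13]:13*4550+106470=165620 · T[16,14]:14*105+4550=6020
[17] T[17,12]:12*2757118+28936908=62022324 · T[17,13]:13*165620+2757118=4910178 · T[17,14]:14*6020+165620=249900
Read S(17,12) = 62022324, S(17,13) = 4910178, S(17,14) = 249900.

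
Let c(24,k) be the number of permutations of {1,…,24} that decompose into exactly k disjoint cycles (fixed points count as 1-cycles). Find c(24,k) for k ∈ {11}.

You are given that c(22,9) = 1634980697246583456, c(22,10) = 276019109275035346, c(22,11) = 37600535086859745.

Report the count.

33081711368574204996

i=23: T(23,10)=1634980697246583456+22·276019109275035346=7707401101297361068 | T(23,11)=276019109275035346+22·37600535086859745=1103230881185949736
i=24: T(24,11)=7707401101297361068+23·1103230881185949736=33081711368574204996
Read c(24,11) = 33081711368574204996.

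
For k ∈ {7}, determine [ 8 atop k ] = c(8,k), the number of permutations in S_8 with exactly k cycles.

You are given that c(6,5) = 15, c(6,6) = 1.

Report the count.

28

r7: T_7,6=6×1+15=21; T_7,7=6×0+1=1
r8: T_8,7=7×1+21=28
Read c(8,7) = 28.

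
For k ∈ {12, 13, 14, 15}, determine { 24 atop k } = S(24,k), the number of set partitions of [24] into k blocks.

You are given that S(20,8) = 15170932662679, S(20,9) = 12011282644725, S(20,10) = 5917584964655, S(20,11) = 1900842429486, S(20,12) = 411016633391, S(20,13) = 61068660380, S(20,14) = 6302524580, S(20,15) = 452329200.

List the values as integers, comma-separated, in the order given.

24930204590758260, 6888836057922000, 1362091021641000, 195820242247080

[21] T[21,9]:9*12011282644725+15170932662679=123272476465204 · T[21,10]:10*5917584964655+12011282644725=71187132291275 · T[21,11]:11*1900842429486+5917584964655=26826851689001 · T[21,12]:12*411016633391+1900842429486=6833042030178 · T[21,13]:13*61068660380+411016633391=1204909218331 · T[21,14]:14*6302524580+61068660380=149304004500 · T[21,15]:15*452329200+6302524580=13087462580
[22] T[22,10]:10*71187132291275+123272476465204=835143799377954 · T[22,11]:11*26826851689001+71187132291275=366282500870286 · T[22,12]:12*6833042030178+26826851689001=108823356051137 · T[22,13]:13*1204909218331+6833042030178=22496861868481 · T[22,14]:14*149304004500+1204909218331=3295165281331 · T[22,15]:15*13087462580+149304004500=345615943200
[23] T[23,11]:11*366282500870286+835143799377954=4864251308951100 · T[23,12]:12*108823356051137+366282500870286=1672162773483930 · T[23,13]:13*22496861868481+108823356051137=401282560341390 · T[23,14]:14*3295165281331+22496861868481=68629175807115 · T[23,15]:15*345615943200+3295165281331=8479404429331
[24] T[24,12]:12*1672162773483930+4864251308951100=24930204590758260 · T[24,13]:13*401282560341390+1672162773483930=6888836057922000 · T[24,14]:14*68629175807115+401282560341390=1362091021641000 · T[24,15]:15*8479404429331+68629175807115=195820242247080
Read S(24,12) = 24930204590758260, S(24,13) = 6888836057922000, S(24,14) = 1362091021641000, S(24,15) = 195820242247080.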